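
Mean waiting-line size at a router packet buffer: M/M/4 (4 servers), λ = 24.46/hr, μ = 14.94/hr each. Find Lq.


a = λ/μ = 1.6372; ρ = a/4 = 0.4093
P₀ = 0.191729
Lq = P₀·a^c·ρ / (c!·(1−ρ)²) = 0.191729·7.18494·0.4093/(24·0.34892)
= 0.06733

Final: 0.06733


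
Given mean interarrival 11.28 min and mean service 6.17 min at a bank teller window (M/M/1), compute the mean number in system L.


λ = 60/11.28 = 5.3191 /hr
μ = 60/6.17 = 9.7245 /hr
ρ = λ/μ = 5.3191/9.7245 = 0.5470
L = ρ/(1−ρ) = 0.5470/0.4530 = 1.2074

Final: 1.2074


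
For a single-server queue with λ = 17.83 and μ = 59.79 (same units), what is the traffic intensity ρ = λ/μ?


ρ = λ/μ = 17.83/59.79 = 0.2982

Final: 0.2982


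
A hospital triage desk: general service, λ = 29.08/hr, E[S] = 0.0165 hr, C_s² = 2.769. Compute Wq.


ρ = λ·E[S] = 29.08·0.0165 = 0.4798
E[S²] = E[S]²(1+C_s²) = 0.0165²·(1+2.769) = 0.001026
Wq = λ·E[S²]/(2(1−ρ)) = 29.08·0.001026/(2·0.5202) = 0.02868 hr

Final: 0.02868 hr


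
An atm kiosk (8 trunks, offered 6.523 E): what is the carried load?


B(8,6.523) = 0.151416 (Erlang-B)
Carried load = a(1 − B) = 6.523·(1 − 0.151416) = 6.523·0.848584 = 5.5353 E

Final: 5.5353 Erlangs


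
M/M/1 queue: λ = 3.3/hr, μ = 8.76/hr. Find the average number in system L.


ρ = λ/μ = 3.3/8.76 = 0.3767
L = ρ/(1−ρ) = 0.3767/(1 − 0.3767) = 0.3767/0.6233 = 0.6044

Final: 0.6044


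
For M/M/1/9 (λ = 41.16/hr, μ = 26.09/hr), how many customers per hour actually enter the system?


ρ = 1.5776; P_K = (1−ρ)ρ^9/(1−ρ^10) = 0.370006
λ_eff = λ(1 − P_K) = 41.16·(1 − 0.370006) = 41.16·0.629994 = 25.9305 /hr

Final: 25.9305 /hr


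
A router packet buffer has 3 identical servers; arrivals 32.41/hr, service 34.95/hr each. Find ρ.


ρ = λ/(cμ) = 32.41/(3·34.95) = 32.41/104.85 = 0.3091

Final: 0.3091


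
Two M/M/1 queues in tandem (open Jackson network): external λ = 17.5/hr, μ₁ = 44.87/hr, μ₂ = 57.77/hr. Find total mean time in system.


Each node sees arrival rate λ = 17.5/hr (tandem ⇒ throughput preserved).
W₁ = 1/(μ₁−λ) = 1/(44.87−17.5) = 0.03654 hr
W₂ = 1/(μ₂−λ) = 1/(57.77−17.5) = 0.02483 hr
W_total = W₁ + W₂ = 0.03654 + 0.02483 = 0.06137 hr

Final: 0.06137 hr


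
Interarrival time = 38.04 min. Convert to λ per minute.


λ = 1/(interarrival time) in consistent units.
1 minute = 1 min, so λ = 1/38.04 = 0.02629 per minute

Final: 0.02629 /min


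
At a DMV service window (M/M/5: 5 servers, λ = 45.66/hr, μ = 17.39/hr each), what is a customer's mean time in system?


a = 2.6256; ρ = 0.5251; P₀ = 0.070127
Lq = P₀·a^c·ρ/(c!(1−ρ)²) = 0.16983
Wq = Lq/λ = 0.16983/45.66 = 0.003719 hr
W = Wq + 1/μ = 0.003719 + 0.05750 = 0.06122 hr

Final: 0.06122 hr


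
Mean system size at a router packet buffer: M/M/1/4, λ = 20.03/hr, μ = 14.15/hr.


ρ = 20.03/14.15 = 1.4155
L = ρ[1 − (K+1)ρ^K + Kρ^(K+1)] / [(1−ρ)(1−ρ^(K+1))]
Numerator: 1.4155·(1 − 5·4.015115 + 4·5.683587) = 5.179167
Denominator: (-0.4155)·(-4.683587) = 1.946254
L = 5.179167/1.946254 = 2.6611

Final: 2.6611


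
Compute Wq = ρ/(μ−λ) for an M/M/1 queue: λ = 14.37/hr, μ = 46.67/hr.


ρ = 14.37/46.67 = 0.3079
Wq = ρ/(μ−λ) = 0.3079/(46.67 − 14.37) = 0.3079/32.30 = 0.009533 hr

Final: 0.009533 hr


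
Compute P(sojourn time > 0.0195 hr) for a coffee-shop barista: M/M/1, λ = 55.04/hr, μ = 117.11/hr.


W ~ Exponential(μ−λ) for M/M/1.
μ − λ = 117.11 − 55.04 = 62.0700
P(W > t) = e^{−(μ−λ)t} = e^{−1.2104} = 0.298088

Final: 0.298088


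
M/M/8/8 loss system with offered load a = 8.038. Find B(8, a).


B(c,a) = (a^c/c!) / Σ_{k=0}^{c} a^k/k!
a^8/8! = 432.178832
Σ terms (k=0..8): 1.00000 + 8.03800 + 32.30472 + 86.55512 + 173.93251 + 279.61390 + 374.58943 + 430.13569 + 432.17883 = 1818.348201
B = 432.178832/1818.348201 = 0.237677

Final: 0.237677


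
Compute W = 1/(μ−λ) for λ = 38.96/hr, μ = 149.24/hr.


W = 1/(μ−λ) = 1/(149.24 − 38.96) = 1/110.28 = 0.009068 hr

Final: 0.009068 hr


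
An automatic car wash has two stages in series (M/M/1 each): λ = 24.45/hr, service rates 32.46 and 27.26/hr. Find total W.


Each node sees arrival rate λ = 24.45/hr (tandem ⇒ throughput preserved).
W₁ = 1/(μ₁−λ) = 1/(32.46−24.45) = 0.12484 hr
W₂ = 1/(μ₂−λ) = 1/(27.26−24.45) = 0.35587 hr
W_total = W₁ + W₂ = 0.12484 + 0.35587 = 0.48072 hr

Final: 0.48072 hr


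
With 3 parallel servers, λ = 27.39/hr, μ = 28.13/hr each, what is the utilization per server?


ρ = λ/(cμ) = 27.39/(3·28.13) = 27.39/84.39 = 0.3246

Final: 0.3246


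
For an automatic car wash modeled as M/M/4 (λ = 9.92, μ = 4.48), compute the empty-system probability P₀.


a = λ/μ = 9.92/4.48 = 2.2143; ρ = a/c = 0.5536
Σ_{k=0}^{3} a^k/k! (terms k=0..3) = 1.00000 + 2.21429 + 2.45153 + 1.80946 = 7.47528
Tail: a^4/(4!(1−ρ)) = 24.04001/(24·0.4464) = 2.24373
P₀ = 1/(7.47528 + 2.24373) = 1/9.71901 = 0.102891

Final: 0.102891


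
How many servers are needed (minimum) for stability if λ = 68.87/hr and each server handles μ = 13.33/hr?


Stability requires cμ > λ ⇔ c > λ/μ.
λ/μ = 68.87/13.33 = 5.1665
Minimum integer c = ⌊5.1665⌋ + 1 = 6
Check: 6·13.33 = 79.98 > 68.87, while 5·13.33 = 66.65 ≤ 68.87

Final: 6 servers


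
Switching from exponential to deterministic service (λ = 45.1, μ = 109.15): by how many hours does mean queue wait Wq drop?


ρ = 45.1/109.15 = 0.4132
Wq(M/M/1) = ρ/(μ−λ) = 0.4132/64.05 = 0.006451 hr
Wq(M/D/1) = ρ/(2(μ−λ)) = 0.003226 hr
Savings = 0.006451 − 0.003226 = 0.003226 hr

Final: 0.003226 hr


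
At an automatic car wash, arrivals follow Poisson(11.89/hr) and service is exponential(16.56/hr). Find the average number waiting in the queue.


ρ = 11.89/16.56 = 0.7180
Lq = ρ²/(1−ρ) = 0.5155/0.2820 = 1.8280

Final: 1.8280


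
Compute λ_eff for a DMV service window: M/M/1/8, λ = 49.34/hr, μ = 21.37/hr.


ρ = 2.3088; P_K = (1−ρ)ρ^8/(1−ρ^9) = 0.567187
λ_eff = λ(1 − P_K) = 49.34·(1 − 0.567187) = 49.34·0.432813 = 21.3550 /hr

Final: 21.3550 /hr


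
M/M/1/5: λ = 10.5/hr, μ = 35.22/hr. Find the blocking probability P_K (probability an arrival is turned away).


ρ = λ/μ = 10.5/35.22 = 0.2981
P_K = (1−ρ)ρ^K/(1−ρ^(K+1)) = (0.7019·0.002355)/(1 − 0.0007021)
= 0.001653/0.999298 = 0.001654

Final: 0.001654


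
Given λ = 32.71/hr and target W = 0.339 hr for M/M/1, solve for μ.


W = 1/(μ−λ) ⇒ μ − λ = 1/W = 1/0.339 = 2.9499
μ = λ + 1/W = 32.71 + 2.9499 = 35.6599 per hr

Final: 35.6599 /hr


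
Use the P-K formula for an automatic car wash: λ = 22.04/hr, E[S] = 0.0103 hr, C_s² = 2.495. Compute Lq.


ρ = λ·E[S] = 22.04·0.0103 = 0.2270
Lq = ρ²(1+C_s²)/(2(1−ρ)) = 0.05153·(1+2.495)/(2·0.7730)
= 0.05153·3.4950/1.5460 = 0.11650

Final: 0.11650


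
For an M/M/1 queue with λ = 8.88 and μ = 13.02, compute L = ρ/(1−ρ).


ρ = λ/μ = 8.88/13.02 = 0.6820
L = ρ/(1−ρ) = 0.6820/(1 − 0.6820) = 0.6820/0.3180 = 2.1449

Final: 2.1449


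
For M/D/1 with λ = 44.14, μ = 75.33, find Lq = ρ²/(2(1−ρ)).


ρ = 44.14/75.33 = 0.5860
M/D/1: Lq = ρ²/(2(1−ρ)) = 0.3433/(2·0.4140) = 0.41462

Final: 0.41462


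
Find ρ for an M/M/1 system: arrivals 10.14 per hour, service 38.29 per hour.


ρ = λ/μ = 10.14/38.29 = 0.2648

Final: 0.2648


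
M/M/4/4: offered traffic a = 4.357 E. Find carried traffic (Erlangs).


B(4,4.357) = 0.344002 (Erlang-B)
Carried load = a(1 − B) = 4.357·(1 − 0.344002) = 4.357·0.655998 = 2.8582 E

Final: 2.8582 Erlangs


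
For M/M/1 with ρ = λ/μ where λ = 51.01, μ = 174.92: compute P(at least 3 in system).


ρ = 51.01/174.92 = 0.2916
P(N ≥ n) = ρ^n = 0.2916^3 = 0.024800

Final: 0.024800


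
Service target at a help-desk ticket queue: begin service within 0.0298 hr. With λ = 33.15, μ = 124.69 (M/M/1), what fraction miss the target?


ρ = 33.15/124.69 = 0.2659
P(Wq > t) = ρ·e^{−(μ−λ)t} = 0.2659·e^{−2.7279}
= 0.2659·0.065357 = 0.017376

Final: 0.017376


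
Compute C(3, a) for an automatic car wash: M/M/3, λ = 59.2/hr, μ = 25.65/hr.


a = λ/μ = 2.3080; ρ = a/3 = 0.7693
P₀ = 0.067320 (from M/M/c formula)
C(c,a) = [a^c/(c!(1−ρ))]·P₀ = [12.29428/(6·0.2307)]·0.067320
= 8.88305·0.067320 = 0.598006

Final: 0.598006


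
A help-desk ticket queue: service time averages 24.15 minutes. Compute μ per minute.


μ = 1/(service time) in consistent units.
1 minute = 1 min, so μ = 1/24.15 = 0.04141 per minute

Final: 0.04141 /min


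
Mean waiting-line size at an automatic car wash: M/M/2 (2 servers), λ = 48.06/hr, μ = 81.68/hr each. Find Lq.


a = λ/μ = 0.5884; ρ = a/2 = 0.2942
P₀ = 0.545360
Lq = P₀·a^c·ρ / (c!·(1−ρ)²) = 0.545360·0.34621·0.2942/(2·0.49816)
= 0.05575

Final: 0.05575


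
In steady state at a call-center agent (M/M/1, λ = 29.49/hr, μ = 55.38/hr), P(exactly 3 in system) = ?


ρ = 29.49/55.38 = 0.5325
P_n = (1−ρ)·ρ^n = (1 − 0.5325)·0.5325^3 = 0.4675·0.150996 = 0.070590

Final: 0.070590


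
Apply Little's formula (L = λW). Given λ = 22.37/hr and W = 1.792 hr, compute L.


L = λW = 22.37·1.792 = 40.0870

Final: 40.0870


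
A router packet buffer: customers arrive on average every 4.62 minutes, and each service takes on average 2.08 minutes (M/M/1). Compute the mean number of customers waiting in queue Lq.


λ = 60/4.62 = 12.9870 /hr
μ = 60/2.08 = 28.8462 /hr
ρ = λ/μ = 12.9870/28.8462 = 0.4502
Lq = ρ²/(1−ρ) = 0.2027/0.5498 = 0.3687

Final: 0.3687


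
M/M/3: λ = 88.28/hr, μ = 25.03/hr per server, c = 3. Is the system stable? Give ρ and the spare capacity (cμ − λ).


Total capacity cμ = 3·25.03 = 75.09/hr
ρ = λ/(cμ) = 88.28/75.09 = 1.1757
Stable ⇔ ρ < 1: NO
Spare capacity = cμ − λ = 75.09 − 88.28 = -13.19/hr

Final: ρ = 1.1757; unstable; margin = -13.19/hr


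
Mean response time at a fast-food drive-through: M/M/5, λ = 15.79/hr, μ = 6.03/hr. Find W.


a = 2.6186; ρ = 0.5237; P₀ = 0.070657
Lq = P₀·a^c·ρ/(c!(1−ρ)²) = 0.16736
Wq = Lq/λ = 0.16736/15.79 = 0.01060 hr
W = Wq + 1/μ = 0.01060 + 0.16584 = 0.17644 hr

Final: 0.17644 hr


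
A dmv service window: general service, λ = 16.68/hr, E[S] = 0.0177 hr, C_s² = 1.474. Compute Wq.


ρ = λ·E[S] = 16.68·0.0177 = 0.2952
E[S²] = E[S]²(1+C_s²) = 0.0177²·(1+1.474) = 0.0007751
Wq = λ·E[S²]/(2(1−ρ)) = 16.68·0.0007751/(2·0.7048) = 0.009172 hr

Final: 0.009172 hr


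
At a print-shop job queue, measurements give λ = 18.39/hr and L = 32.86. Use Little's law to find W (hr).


W = L/λ = 32.86/18.39 = 1.7868 hr

Final: 1.7868 hr


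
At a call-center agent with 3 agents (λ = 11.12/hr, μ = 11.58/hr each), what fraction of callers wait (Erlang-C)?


a = λ/μ = 0.9603; ρ = a/3 = 0.3201
P₀ = 0.379017 (from M/M/c formula)
C(c,a) = [a^c/(c!(1−ρ))]·P₀ = [0.88550/(6·0.6799)]·0.379017
= 0.21706·0.379017 = 0.082271

Final: 0.082271


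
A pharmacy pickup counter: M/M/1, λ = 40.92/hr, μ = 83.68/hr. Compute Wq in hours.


ρ = 40.92/83.68 = 0.4890
Wq = ρ/(μ−λ) = 0.4890/(83.68 − 40.92) = 0.4890/42.76 = 0.01144 hr

Final: 0.01144 hr


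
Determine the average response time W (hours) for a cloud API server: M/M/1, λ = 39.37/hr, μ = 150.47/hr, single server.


W = 1/(μ−λ) = 1/(150.47 − 39.37) = 1/111.10 = 0.009001 hr

Final: 0.009001 hr


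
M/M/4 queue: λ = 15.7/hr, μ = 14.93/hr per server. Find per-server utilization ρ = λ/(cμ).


ρ = λ/(cμ) = 15.7/(4·14.93) = 15.7/59.72 = 0.2629

Final: 0.2629


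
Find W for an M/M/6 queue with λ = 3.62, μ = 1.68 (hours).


a = 2.1548; ρ = 0.3591; P₀ = 0.115661
Lq = P₀·a^c·ρ/(c!(1−ρ)²) = 0.01406
Wq = Lq/λ = 0.01406/3.62 = 0.003884 hr
W = Wq + 1/μ = 0.003884 + 0.59524 = 0.59912 hr

Final: 0.59912 hr


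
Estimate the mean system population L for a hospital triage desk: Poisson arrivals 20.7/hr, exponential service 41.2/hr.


ρ = λ/μ = 20.7/41.2 = 0.5024
L = ρ/(1−ρ) = 0.5024/(1 − 0.5024) = 0.5024/0.4976 = 1.0098

Final: 1.0098


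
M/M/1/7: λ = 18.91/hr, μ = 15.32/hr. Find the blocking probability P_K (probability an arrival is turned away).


ρ = λ/μ = 18.91/15.32 = 1.2343
P_K = (1−ρ)ρ^K/(1−ρ^(K+1)) = (-0.2343·4.365453)/(1 − 5.388428)
= -1.022975/-4.388428 = 0.233107

Final: 0.233107


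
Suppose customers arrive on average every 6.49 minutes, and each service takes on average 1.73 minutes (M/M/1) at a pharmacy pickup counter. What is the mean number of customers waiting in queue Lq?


λ = 60/6.49 = 9.2450 /hr
μ = 60/1.73 = 34.6821 /hr
ρ = λ/μ = 9.2450/34.6821 = 0.2666
Lq = ρ²/(1−ρ) = 0.07106/0.7334 = 0.09688

Final: 0.09688


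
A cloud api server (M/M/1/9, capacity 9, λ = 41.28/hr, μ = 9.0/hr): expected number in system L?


ρ = 41.28/9.0 = 4.5867
L = ρ[1 − (K+1)ρ^K + Kρ^(K+1)] / [(1−ρ)(1−ρ^(K+1))]
Numerator: 4.5867·(1 − 10·898410.073032 + 9·4120707.534972) = 128895736.280599
Denominator: (-3.5867)·(-4120706.534972) = 14779600.772101
L = 128895736.280599/14779600.772101 = 8.7212

Final: 8.7212


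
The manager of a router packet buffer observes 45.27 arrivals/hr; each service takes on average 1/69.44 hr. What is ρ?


ρ = λ/μ = 45.27/69.44 = 0.6519

Final: 0.6519


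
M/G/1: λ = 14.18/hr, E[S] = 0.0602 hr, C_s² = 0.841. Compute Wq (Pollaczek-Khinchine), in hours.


ρ = λ·E[S] = 14.18·0.0602 = 0.8536
E[S²] = E[S]²(1+C_s²) = 0.0602²·(1+0.841) = 0.006672
Wq = λ·E[S²]/(2(1−ρ)) = 14.18·0.006672/(2·0.1464) = 0.32319 hr

Final: 0.32319 hr


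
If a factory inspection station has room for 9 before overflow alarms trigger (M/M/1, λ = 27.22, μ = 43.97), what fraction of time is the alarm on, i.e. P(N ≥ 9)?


ρ = 27.22/43.97 = 0.6191
P(N ≥ n) = ρ^n = 0.6191^9 = 0.013353

Final: 0.013353


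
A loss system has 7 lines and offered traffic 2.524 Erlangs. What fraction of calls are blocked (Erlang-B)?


B(c,a) = (a^c/c!) / Σ_{k=0}^{c} a^k/k!
a^7/7! = 0.129478
Σ terms (k=0..7): 1.00000 + 2.52400 + 3.18529 + 2.67989 + 1.69101 + 0.85362 + 0.35909 + 0.12948 = 12.422377
B = 0.129478/12.422377 = 0.010423

Final: 0.010423


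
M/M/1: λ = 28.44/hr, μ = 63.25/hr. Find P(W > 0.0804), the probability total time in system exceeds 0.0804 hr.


W ~ Exponential(μ−λ) for M/M/1.
μ − λ = 63.25 − 28.44 = 34.8100
P(W > t) = e^{−(μ−λ)t} = e^{−2.7987} = 0.060888

Final: 0.060888


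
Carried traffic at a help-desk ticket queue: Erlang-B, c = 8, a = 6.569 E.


B(8,6.569) = 0.154049 (Erlang-B)
Carried load = a(1 − B) = 6.569·(1 − 0.154049) = 6.569·0.845951 = 5.5571 E

Final: 5.5571 Erlangs


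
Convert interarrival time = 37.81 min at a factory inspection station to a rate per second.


λ = 1/(interarrival time) in consistent units.
1 second = 0.0166667 min, so λ = 0.0166667/37.81 = 0.0004408 per second

Final: 0.0004408 /sec


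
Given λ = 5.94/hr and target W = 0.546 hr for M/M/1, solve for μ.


W = 1/(μ−λ) ⇒ μ − λ = 1/W = 1/0.546 = 1.8315
μ = λ + 1/W = 5.94 + 1.8315 = 7.7715 per hr

Final: 7.7715 /hr


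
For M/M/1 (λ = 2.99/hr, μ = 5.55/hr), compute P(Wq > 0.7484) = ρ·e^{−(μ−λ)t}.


ρ = 2.99/5.55 = 0.5387
P(Wq > t) = ρ·e^{−(μ−λ)t} = 0.5387·e^{−1.9159}
= 0.5387·0.147209 = 0.079307

Final: 0.079307


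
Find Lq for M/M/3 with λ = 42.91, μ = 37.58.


a = λ/μ = 1.1418; ρ = a/3 = 0.3806
P₀ = 0.313058
Lq = P₀·a^c·ρ / (c!·(1−ρ)²) = 0.313058·1.48869·0.3806/(6·0.38364)
= 0.07706

Final: 0.07706


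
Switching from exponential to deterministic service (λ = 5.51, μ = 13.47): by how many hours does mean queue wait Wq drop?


ρ = 5.51/13.47 = 0.4091
Wq(M/M/1) = ρ/(μ−λ) = 0.4091/7.96 = 0.05139 hr
Wq(M/D/1) = ρ/(2(μ−λ)) = 0.02569 hr
Savings = 0.05139 − 0.02569 = 0.02569 hr

Final: 0.02569 hr


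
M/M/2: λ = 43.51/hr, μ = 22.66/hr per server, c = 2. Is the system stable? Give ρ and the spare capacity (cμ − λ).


Total capacity cμ = 2·22.66 = 45.32/hr
ρ = λ/(cμ) = 43.51/45.32 = 0.9601
Stable ⇔ ρ < 1: YES
Spare capacity = cμ − λ = 45.32 − 43.51 = 1.81/hr

Final: ρ = 0.9601; stable; margin = 1.81/hr


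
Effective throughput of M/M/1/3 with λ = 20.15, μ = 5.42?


ρ = 3.7177; P_K = (1−ρ)ρ^3/(1−ρ^4) = 0.734864
λ_eff = λ(1 − P_K) = 20.15·(1 − 0.734864) = 20.15·0.265136 = 5.3425 /hr

Final: 5.3425 /hr


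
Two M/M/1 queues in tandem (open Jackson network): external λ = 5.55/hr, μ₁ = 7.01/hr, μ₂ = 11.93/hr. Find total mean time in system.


Each node sees arrival rate λ = 5.55/hr (tandem ⇒ throughput preserved).
W₁ = 1/(μ₁−λ) = 1/(7.01−5.55) = 0.68493 hr
W₂ = 1/(μ₂−λ) = 1/(11.93−5.55) = 0.15674 hr
W_total = W₁ + W₂ = 0.68493 + 0.15674 = 0.84167 hr

Final: 0.84167 hr


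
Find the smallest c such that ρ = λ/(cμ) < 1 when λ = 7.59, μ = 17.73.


Stability requires cμ > λ ⇔ c > λ/μ.
λ/μ = 7.59/17.73 = 0.4281
Minimum integer c = ⌊0.4281⌋ + 1 = 1
Check: 1·17.73 = 17.73 > 7.59, while 0·17.73 = 0.00 ≤ 7.59

Final: 1 servers


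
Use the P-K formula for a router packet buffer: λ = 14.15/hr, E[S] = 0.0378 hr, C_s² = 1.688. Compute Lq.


ρ = λ·E[S] = 14.15·0.0378 = 0.5349
Lq = ρ²(1+C_s²)/(2(1−ρ)) = 0.2861·(1+1.688)/(2·0.4651)
= 0.2861·2.6880/0.9303 = 0.82665

Final: 0.82665


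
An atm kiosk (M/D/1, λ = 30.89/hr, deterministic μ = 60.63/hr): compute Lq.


ρ = 30.89/60.63 = 0.5095
M/D/1: Lq = ρ²/(2(1−ρ)) = 0.2596/(2·0.4905) = 0.26459

Final: 0.26459


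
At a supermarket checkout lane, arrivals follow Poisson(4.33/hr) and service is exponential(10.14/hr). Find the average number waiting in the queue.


ρ = 4.33/10.14 = 0.4270
Lq = ρ²/(1−ρ) = 0.1823/0.5730 = 0.3182

Final: 0.3182


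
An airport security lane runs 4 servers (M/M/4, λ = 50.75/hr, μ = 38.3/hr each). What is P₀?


a = λ/μ = 50.75/38.3 = 1.3251; ρ = a/c = 0.3313
Σ_{k=0}^{3} a^k/k! (terms k=0..3) = 1.00000 + 1.32507 + 0.87790 + 0.38776 = 3.59072
Tail: a^4/(4!(1−ρ)) = 3.08283/(24·0.6687) = 0.19208
P₀ = 1/(3.59072 + 0.19208) = 1/3.78280 = 0.264354

Final: 0.264354


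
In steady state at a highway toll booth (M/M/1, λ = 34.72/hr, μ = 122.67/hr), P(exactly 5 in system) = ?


ρ = 34.72/122.67 = 0.2830
P_n = (1−ρ)·ρ^n = (1 − 0.2830)·0.2830^5 = 0.7170·0.001816 = 0.001302

Final: 0.001302


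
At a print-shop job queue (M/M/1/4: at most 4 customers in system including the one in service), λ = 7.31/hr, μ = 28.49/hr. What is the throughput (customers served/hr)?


ρ = 0.2566; P_K = (1−ρ)ρ^4/(1−ρ^5) = 0.003226
λ_eff = λ(1 − P_K) = 7.31·(1 − 0.003226) = 7.31·0.996774 = 7.2864 /hr

Final: 7.2864 /hr


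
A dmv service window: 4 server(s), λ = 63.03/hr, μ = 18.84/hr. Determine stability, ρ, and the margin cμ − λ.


Total capacity cμ = 4·18.84 = 75.36/hr
ρ = λ/(cμ) = 63.03/75.36 = 0.8364
Stable ⇔ ρ < 1: YES
Spare capacity = cμ − λ = 75.36 − 63.03 = 12.33/hr

Final: ρ = 0.8364; stable; margin = 12.33/hr


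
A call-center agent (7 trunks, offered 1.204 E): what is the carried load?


B(7,1.204) = 0.0002183 (Erlang-B)
Carried load = a(1 − B) = 1.204·(1 − 0.0002183) = 1.204·0.999782 = 1.2037 E

Final: 1.2037 Erlangs


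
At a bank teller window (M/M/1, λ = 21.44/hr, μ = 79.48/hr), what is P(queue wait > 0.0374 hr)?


ρ = 21.44/79.48 = 0.2698
P(Wq > t) = ρ·e^{−(μ−λ)t} = 0.2698·e^{−2.1707}
= 0.2698·0.114098 = 0.030778

Final: 0.030778


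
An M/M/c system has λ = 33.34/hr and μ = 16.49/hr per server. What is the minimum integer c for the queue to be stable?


Stability requires cμ > λ ⇔ c > λ/μ.
λ/μ = 33.34/16.49 = 2.0218
Minimum integer c = ⌊2.0218⌋ + 1 = 3
Check: 3·16.49 = 49.47 > 33.34, while 2·16.49 = 32.98 ≤ 33.34

Final: 3 servers


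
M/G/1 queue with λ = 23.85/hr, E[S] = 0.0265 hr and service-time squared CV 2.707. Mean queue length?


ρ = λ·E[S] = 23.85·0.0265 = 0.6320
Lq = ρ²(1+C_s²)/(2(1−ρ)) = 0.3995·(1+2.707)/(2·0.3680)
= 0.3995·3.7070/0.7359 = 2.01207

Final: 2.01207


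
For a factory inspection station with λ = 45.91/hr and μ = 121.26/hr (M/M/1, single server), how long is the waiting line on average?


ρ = 45.91/121.26 = 0.3786
Lq = ρ²/(1−ρ) = 0.1433/0.6214 = 0.2307

Final: 0.2307


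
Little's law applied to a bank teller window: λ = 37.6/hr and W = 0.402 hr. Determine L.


L = λW = 37.6·0.402 = 15.1152

Final: 15.1152


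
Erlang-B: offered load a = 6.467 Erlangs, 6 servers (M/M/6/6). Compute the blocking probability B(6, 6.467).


B(c,a) = (a^c/c!) / Σ_{k=0}^{c} a^k/k!
a^6/6! = 101.597885
Σ terms (k=0..6): 1.00000 + 6.46700 + 20.91104 + 45.07724 + 72.87863 + 94.26122 + 101.59789 = 342.193022
B = 101.597885/342.193022 = 0.296902

Final: 0.296902


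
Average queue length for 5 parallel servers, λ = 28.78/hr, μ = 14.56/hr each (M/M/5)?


a = λ/μ = 1.9766; ρ = a/5 = 0.3953
P₀ = 0.137564
Lq = P₀·a^c·ρ / (c!·(1−ρ)²) = 0.137564·30.17499·0.3953/(120·0.36563)
= 0.03740

Final: 0.03740


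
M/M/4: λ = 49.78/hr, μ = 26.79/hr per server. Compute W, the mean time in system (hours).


a = 1.8582; ρ = 0.4645; P₀ = 0.151942
Lq = P₀·a^c·ρ/(c!(1−ρ)²) = 0.12228
Wq = Lq/λ = 0.12228/49.78 = 0.002456 hr
W = Wq + 1/μ = 0.002456 + 0.03733 = 0.03978 hr

Final: 0.03978 hr


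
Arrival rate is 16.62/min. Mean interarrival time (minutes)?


Mean interarrival time = 1/λ = 1/16.62 minute = 0.06017 minute
In minutes: 0.06017 × 1 = 0.06017 min

Final: 0.06017 min


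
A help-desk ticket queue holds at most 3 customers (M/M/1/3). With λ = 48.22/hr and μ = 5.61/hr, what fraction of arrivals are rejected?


ρ = λ/μ = 48.22/5.61 = 8.5954
P_K = (1−ρ)ρ^K/(1−ρ^(K+1)) = (-7.5954·635.028233)/(1 − 5458.299716)
= -4823.271483/-5457.299716 = 0.883820

Final: 0.883820


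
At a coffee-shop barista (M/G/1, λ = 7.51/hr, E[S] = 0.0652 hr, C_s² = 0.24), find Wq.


ρ = λ·E[S] = 7.51·0.0652 = 0.4897
E[S²] = E[S]²(1+C_s²) = 0.0652²·(1+0.24) = 0.005271
Wq = λ·E[S²]/(2(1−ρ)) = 7.51·0.005271/(2·0.5103) = 0.03878 hr

Final: 0.03878 hr


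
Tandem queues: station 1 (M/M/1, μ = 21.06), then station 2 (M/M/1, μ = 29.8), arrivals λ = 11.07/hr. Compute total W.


Each node sees arrival rate λ = 11.07/hr (tandem ⇒ throughput preserved).
W₁ = 1/(μ₁−λ) = 1/(21.06−11.07) = 0.10010 hr
W₂ = 1/(μ₂−λ) = 1/(29.8−11.07) = 0.05339 hr
W_total = W₁ + W₂ = 0.10010 + 0.05339 = 0.15349 hr

Final: 0.15349 hr


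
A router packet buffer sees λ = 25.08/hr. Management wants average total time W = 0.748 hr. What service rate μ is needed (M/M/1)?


W = 1/(μ−λ) ⇒ μ − λ = 1/W = 1/0.748 = 1.3369
μ = λ + 1/W = 25.08 + 1.3369 = 26.4169 per hr

Final: 26.4169 /hr


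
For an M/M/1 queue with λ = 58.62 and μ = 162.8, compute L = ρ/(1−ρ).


ρ = λ/μ = 58.62/162.8 = 0.3601
L = ρ/(1−ρ) = 0.3601/(1 − 0.3601) = 0.3601/0.6399 = 0.5627

Final: 0.5627


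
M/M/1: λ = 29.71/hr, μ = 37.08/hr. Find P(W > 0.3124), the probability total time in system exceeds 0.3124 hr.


W ~ Exponential(μ−λ) for M/M/1.
μ − λ = 37.08 − 29.71 = 7.3700
P(W > t) = e^{−(μ−λ)t} = e^{−2.3024} = 0.100020

Final: 0.100020


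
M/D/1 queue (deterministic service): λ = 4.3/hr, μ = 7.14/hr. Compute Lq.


ρ = 4.3/7.14 = 0.6022
M/D/1: Lq = ρ²/(2(1−ρ)) = 0.3627/(2·0.3978) = 0.45592

Final: 0.45592


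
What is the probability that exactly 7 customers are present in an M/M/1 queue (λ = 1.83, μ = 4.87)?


ρ = 1.83/4.87 = 0.3758
P_n = (1−ρ)·ρ^n = (1 − 0.3758)·0.3758^7 = 0.6242·0.001058 = 0.0006604

Final: 0.0006604


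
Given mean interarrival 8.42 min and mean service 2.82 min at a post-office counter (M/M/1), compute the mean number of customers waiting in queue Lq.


λ = 60/8.42 = 7.1259 /hr
μ = 60/2.82 = 21.2766 /hr
ρ = λ/μ = 7.1259/21.2766 = 0.3349
Lq = ρ²/(1−ρ) = 0.1122/0.6651 = 0.1687

Final: 0.1687


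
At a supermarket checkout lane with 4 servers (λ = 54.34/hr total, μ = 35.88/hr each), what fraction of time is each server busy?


ρ = λ/(cμ) = 54.34/(4·35.88) = 54.34/143.52 = 0.3786

Final: 0.3786


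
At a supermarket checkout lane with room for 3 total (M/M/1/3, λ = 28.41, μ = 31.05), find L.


ρ = 28.41/31.05 = 0.9150
L = ρ[1 − (K+1)ρ^K + Kρ^(K+1)] / [(1−ρ)(1−ρ^(K+1))]
Numerator: 0.9150·(1 − 4·0.766000 + 3·0.700872) = 0.035331
Denominator: (0.08502)·(0.299128) = 0.025433
L = 0.035331/0.025433 = 1.3892

Final: 1.3892


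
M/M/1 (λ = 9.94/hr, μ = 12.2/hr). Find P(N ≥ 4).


ρ = 9.94/12.2 = 0.8148
P(N ≥ n) = ρ^n = 0.8148^4 = 0.440663

Final: 0.440663


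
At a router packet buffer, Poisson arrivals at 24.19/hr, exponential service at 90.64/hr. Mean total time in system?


W = 1/(μ−λ) = 1/(90.64 − 24.19) = 1/66.45 = 0.01505 hr

Final: 0.01505 hr


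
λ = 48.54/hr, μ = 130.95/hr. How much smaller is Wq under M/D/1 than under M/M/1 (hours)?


ρ = 48.54/130.95 = 0.3707
Wq(M/M/1) = ρ/(μ−λ) = 0.3707/82.41 = 0.004498 hr
Wq(M/D/1) = ρ/(2(μ−λ)) = 0.002249 hr
Savings = 0.004498 − 0.002249 = 0.002249 hr

Final: 0.002249 hr


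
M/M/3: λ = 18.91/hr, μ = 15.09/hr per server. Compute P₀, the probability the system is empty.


a = λ/μ = 18.91/15.09 = 1.2531; ρ = a/c = 0.4177
Σ_{k=0}^{2} a^k/k! (terms k=0..2) = 1.00000 + 1.25315 + 0.78519 = 3.03834
Tail: a^3/(3!(1−ρ)) = 1.96792/(6·0.5823) = 0.56328
P₀ = 1/(3.03834 + 0.56328) = 1/3.60161 = 0.277653

Final: 0.277653


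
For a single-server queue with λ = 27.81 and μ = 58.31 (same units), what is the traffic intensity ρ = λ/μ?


ρ = λ/μ = 27.81/58.31 = 0.4769

Final: 0.4769


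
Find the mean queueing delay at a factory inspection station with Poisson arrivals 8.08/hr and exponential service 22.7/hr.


ρ = 8.08/22.7 = 0.3559
Wq = ρ/(μ−λ) = 0.3559/(22.7 − 8.08) = 0.3559/14.62 = 0.02435 hr

Final: 0.02435 hr


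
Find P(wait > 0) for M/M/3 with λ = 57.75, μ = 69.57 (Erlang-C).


a = λ/μ = 0.8301; ρ = a/3 = 0.2767
P₀ = 0.433570 (from M/M/c formula)
C(c,a) = [a^c/(c!(1−ρ))]·P₀ = [0.57199/(6·0.7233)]·0.433570
= 0.13180·0.433570 = 0.057145

Final: 0.057145


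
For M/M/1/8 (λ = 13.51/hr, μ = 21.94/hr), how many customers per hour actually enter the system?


ρ = 0.6158; P_K = (1−ρ)ρ^8/(1−ρ^9) = 0.008045
λ_eff = λ(1 − P_K) = 13.51·(1 − 0.008045) = 13.51·0.991955 = 13.4013 /hr

Final: 13.4013 /hr


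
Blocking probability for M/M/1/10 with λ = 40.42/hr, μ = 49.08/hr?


ρ = λ/μ = 40.42/49.08 = 0.8236
P_K = (1−ρ)ρ^K/(1−ρ^(K+1)) = (0.1764·0.143522)/(1 − 0.118198)
= 0.025324/0.881802 = 0.028718

Final: 0.028718


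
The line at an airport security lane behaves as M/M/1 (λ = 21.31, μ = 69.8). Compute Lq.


ρ = 21.31/69.8 = 0.3053
Lq = ρ²/(1−ρ) = 0.09321/0.6947 = 0.1342

Final: 0.1342


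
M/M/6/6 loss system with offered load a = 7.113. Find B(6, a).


B(c,a) = (a^c/c!) / Σ_{k=0}^{c} a^k/k!
a^6/6! = 179.880612
Σ terms (k=0..6): 1.00000 + 7.11300 + 25.29738 + 59.98010 + 106.65961 + 151.73396 + 179.88061 = 531.664667
B = 179.880612/531.664667 = 0.338335

Final: 0.338335


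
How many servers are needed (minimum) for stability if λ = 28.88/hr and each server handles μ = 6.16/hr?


Stability requires cμ > λ ⇔ c > λ/μ.
λ/μ = 28.88/6.16 = 4.6883
Minimum integer c = ⌊4.6883⌋ + 1 = 5
Check: 5·6.16 = 30.80 > 28.88, while 4·6.16 = 24.64 ≤ 28.88

Final: 5 servers


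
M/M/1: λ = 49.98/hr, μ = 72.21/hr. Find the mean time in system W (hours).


W = 1/(μ−λ) = 1/(72.21 − 49.98) = 1/22.23 = 0.04498 hr

Final: 0.04498 hr


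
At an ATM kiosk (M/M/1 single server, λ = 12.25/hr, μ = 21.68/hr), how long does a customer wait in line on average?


ρ = 12.25/21.68 = 0.5650
Wq = ρ/(μ−λ) = 0.5650/(21.68 − 12.25) = 0.5650/9.43 = 0.05992 hr

Final: 0.05992 hr


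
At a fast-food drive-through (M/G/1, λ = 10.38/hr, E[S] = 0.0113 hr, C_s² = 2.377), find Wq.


ρ = λ·E[S] = 10.38·0.0113 = 0.1173
E[S²] = E[S]²(1+C_s²) = 0.0113²·(1+2.377) = 0.0004312
Wq = λ·E[S²]/(2(1−ρ)) = 10.38·0.0004312/(2·0.8827) = 0.002535 hr

Final: 0.002535 hr


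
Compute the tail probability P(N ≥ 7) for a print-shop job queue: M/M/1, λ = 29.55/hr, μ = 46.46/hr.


ρ = 29.55/46.46 = 0.6360
P(N ≥ n) = ρ^n = 0.6360^7 = 0.042106

Final: 0.042106


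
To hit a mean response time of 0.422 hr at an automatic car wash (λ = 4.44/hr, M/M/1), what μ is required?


W = 1/(μ−λ) ⇒ μ − λ = 1/W = 1/0.422 = 2.3697
μ = λ + 1/W = 4.44 + 2.3697 = 6.8097 per hr

Final: 6.8097 /hr


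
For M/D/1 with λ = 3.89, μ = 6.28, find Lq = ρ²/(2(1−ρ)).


ρ = 3.89/6.28 = 0.6194
M/D/1: Lq = ρ²/(2(1−ρ)) = 0.3837/(2·0.3806) = 0.50409

Final: 0.50409


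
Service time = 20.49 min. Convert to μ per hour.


μ = 1/(service time) in consistent units.
1 hour = 60 min, so μ = 60/20.49 = 2.9283 per hour

Final: 2.9283 /hr


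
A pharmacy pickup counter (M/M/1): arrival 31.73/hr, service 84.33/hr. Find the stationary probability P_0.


ρ = 31.73/84.33 = 0.3763
P_n = (1−ρ)·ρ^n = (1 − 0.3763)·0.3763^0 = 0.6237·1.000000 = 0.623740

Final: 0.623740


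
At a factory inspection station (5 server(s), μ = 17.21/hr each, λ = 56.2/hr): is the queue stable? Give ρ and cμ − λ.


Total capacity cμ = 5·17.21 = 86.05/hr
ρ = λ/(cμ) = 56.2/86.05 = 0.6531
Stable ⇔ ρ < 1: YES
Spare capacity = cμ − λ = 86.05 − 56.2 = 29.85/hr

Final: ρ = 0.6531; stable; margin = 29.85/hr


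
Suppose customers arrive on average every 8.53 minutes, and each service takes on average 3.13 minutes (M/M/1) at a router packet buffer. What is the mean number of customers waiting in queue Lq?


λ = 60/8.53 = 7.0340 /hr
μ = 60/3.13 = 19.1693 /hr
ρ = λ/μ = 7.0340/19.1693 = 0.3669
Lq = ρ²/(1−ρ) = 0.1346/0.6331 = 0.2127

Final: 0.2127


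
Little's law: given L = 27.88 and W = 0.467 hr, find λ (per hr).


λ = L/W = 27.88/0.467 = 59.7002 /hr

Final: 59.7002 /hr


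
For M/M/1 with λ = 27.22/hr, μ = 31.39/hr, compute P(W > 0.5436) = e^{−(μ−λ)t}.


W ~ Exponential(μ−λ) for M/M/1.
μ − λ = 31.39 − 27.22 = 4.1700
P(W > t) = e^{−(μ−λ)t} = e^{−2.2668} = 0.103642

Final: 0.103642


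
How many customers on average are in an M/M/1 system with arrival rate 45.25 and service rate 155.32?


ρ = λ/μ = 45.25/155.32 = 0.2913
L = ρ/(1−ρ) = 0.2913/(1 − 0.2913) = 0.2913/0.7087 = 0.4111

Final: 0.4111


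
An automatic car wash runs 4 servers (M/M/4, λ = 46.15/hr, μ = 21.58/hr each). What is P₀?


a = λ/μ = 46.15/21.58 = 2.1386; ρ = a/c = 0.5346
Σ_{k=0}^{3} a^k/k! (terms k=0..3) = 1.00000 + 2.13855 + 2.28671 + 1.63008 = 7.05534
Tail: a^4/(4!(1−ρ)) = 20.91612/(24·0.4654) = 1.87275
P₀ = 1/(7.05534 + 1.87275) = 1/8.92809 = 0.112006

Final: 0.112006


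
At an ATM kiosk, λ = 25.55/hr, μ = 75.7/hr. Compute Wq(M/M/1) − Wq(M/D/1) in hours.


ρ = 25.55/75.7 = 0.3375
Wq(M/M/1) = ρ/(μ−λ) = 0.3375/50.15 = 0.006730 hr
Wq(M/D/1) = ρ/(2(μ−λ)) = 0.003365 hr
Savings = 0.006730 − 0.003365 = 0.003365 hr

Final: 0.003365 hr


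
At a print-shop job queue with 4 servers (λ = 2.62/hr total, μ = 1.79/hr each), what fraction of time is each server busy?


ρ = λ/(cμ) = 2.62/(4·1.79) = 2.62/7.16 = 0.3659

Final: 0.3659


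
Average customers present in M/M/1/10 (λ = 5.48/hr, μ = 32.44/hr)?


ρ = 5.48/32.44 = 0.1689
L = ρ[1 − (K+1)ρ^K + Kρ^(K+1)] / [(1−ρ)(1−ρ^(K+1))]
Numerator: 0.1689·(1 − 11·0.00000001892 + 10·0.000000003197) = 0.168927
Denominator: (0.8311)·(1.000000) = 0.831073
L = 0.168927/0.831073 = 0.2033

Final: 0.2033


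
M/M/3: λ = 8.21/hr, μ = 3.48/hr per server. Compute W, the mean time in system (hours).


a = 2.3592; ρ = 0.7864; P₀ = 0.061021
Lq = P₀·a^c·ρ/(c!(1−ρ)²) = 2.30175
Wq = Lq/λ = 2.30175/8.21 = 0.28036 hr
W = Wq + 1/μ = 0.28036 + 0.28736 = 0.56772 hr

Final: 0.56772 hr


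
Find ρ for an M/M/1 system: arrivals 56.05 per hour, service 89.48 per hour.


ρ = λ/μ = 56.05/89.48 = 0.6264

Final: 0.6264


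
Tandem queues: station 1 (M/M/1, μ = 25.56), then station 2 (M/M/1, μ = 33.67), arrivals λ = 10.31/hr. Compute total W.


Each node sees arrival rate λ = 10.31/hr (tandem ⇒ throughput preserved).
W₁ = 1/(μ₁−λ) = 1/(25.56−10.31) = 0.06557 hr
W₂ = 1/(μ₂−λ) = 1/(33.67−10.31) = 0.04281 hr
W_total = W₁ + W₂ = 0.06557 + 0.04281 = 0.10838 hr

Final: 0.10838 hr


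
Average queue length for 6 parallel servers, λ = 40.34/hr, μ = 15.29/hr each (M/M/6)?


a = λ/μ = 2.6383; ρ = a/6 = 0.4397
P₀ = 0.070924
Lq = P₀·a^c·ρ / (c!·(1−ρ)²) = 0.070924·337.26436·0.4397/(720·0.31391)
= 0.04654

Final: 0.04654


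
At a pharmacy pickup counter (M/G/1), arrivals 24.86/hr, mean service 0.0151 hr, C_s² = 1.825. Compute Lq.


ρ = λ·E[S] = 24.86·0.0151 = 0.3754
Lq = ρ²(1+C_s²)/(2(1−ρ)) = 0.1409·(1+1.825)/(2·0.6246)
= 0.1409·2.8250/1.2492 = 0.31866

Final: 0.31866


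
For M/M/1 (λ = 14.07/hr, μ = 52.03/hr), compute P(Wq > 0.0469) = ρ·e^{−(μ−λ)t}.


ρ = 14.07/52.03 = 0.2704
P(Wq > t) = ρ·e^{−(μ−λ)t} = 0.2704·e^{−1.7803}
= 0.2704·0.168584 = 0.045589

Final: 0.045589


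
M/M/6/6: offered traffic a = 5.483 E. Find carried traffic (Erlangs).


B(6,5.483) = 0.227776 (Erlang-B)
Carried load = a(1 − B) = 5.483·(1 − 0.227776) = 5.483·0.772224 = 4.2341 E

Final: 4.2341 Erlangs


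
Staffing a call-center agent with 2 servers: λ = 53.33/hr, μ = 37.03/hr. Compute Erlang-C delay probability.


a = λ/μ = 1.4402; ρ = a/2 = 0.7201
P₀ = 0.162729 (from M/M/c formula)
C(c,a) = [a^c/(c!(1−ρ))]·P₀ = [2.07413/(2·0.2799)]·0.162729
= 3.70502·0.162729 = 0.602912

Final: 0.602912


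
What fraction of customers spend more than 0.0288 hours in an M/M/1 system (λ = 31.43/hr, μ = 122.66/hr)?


W ~ Exponential(μ−λ) for M/M/1.
μ − λ = 122.66 − 31.43 = 91.2300
P(W > t) = e^{−(μ−λ)t} = e^{−2.6274} = 0.072264

Final: 0.072264


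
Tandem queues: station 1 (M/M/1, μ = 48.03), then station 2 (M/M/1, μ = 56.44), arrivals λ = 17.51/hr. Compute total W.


Each node sees arrival rate λ = 17.51/hr (tandem ⇒ throughput preserved).
W₁ = 1/(μ₁−λ) = 1/(48.03−17.51) = 0.03277 hr
W₂ = 1/(μ₂−λ) = 1/(56.44−17.51) = 0.02569 hr
W_total = W₁ + W₂ = 0.03277 + 0.02569 = 0.05845 hr

Final: 0.05845 hr


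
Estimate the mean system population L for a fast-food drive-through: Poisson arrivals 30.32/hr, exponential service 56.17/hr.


ρ = λ/μ = 30.32/56.17 = 0.5398
L = ρ/(1−ρ) = 0.5398/(1 − 0.5398) = 0.5398/0.4602 = 1.1729

Final: 1.1729


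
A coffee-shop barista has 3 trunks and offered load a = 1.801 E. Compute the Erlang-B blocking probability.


B(c,a) = (a^c/c!) / Σ_{k=0}^{c} a^k/k!
a^3/3! = 0.973621
Σ terms (k=0..3): 1.00000 + 1.80100 + 1.62180 + 0.97362 = 5.396421
B = 0.973621/5.396421 = 0.180420

Final: 0.180420


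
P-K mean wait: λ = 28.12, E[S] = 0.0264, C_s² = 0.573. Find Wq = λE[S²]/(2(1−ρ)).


ρ = λ·E[S] = 28.12·0.0264 = 0.7424
E[S²] = E[S]²(1+C_s²) = 0.0264²·(1+0.573) = 0.001096
Wq = λ·E[S²]/(2(1−ρ)) = 28.12·0.001096/(2·0.2576) = 0.05983 hr

Final: 0.05983 hr


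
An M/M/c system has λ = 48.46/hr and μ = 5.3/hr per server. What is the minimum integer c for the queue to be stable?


Stability requires cμ > λ ⇔ c > λ/μ.
λ/μ = 48.46/5.3 = 9.1434
Minimum integer c = ⌊9.1434⌋ + 1 = 10
Check: 10·5.3 = 53.00 > 48.46, while 9·5.3 = 47.70 ≤ 48.46

Final: 10 servers


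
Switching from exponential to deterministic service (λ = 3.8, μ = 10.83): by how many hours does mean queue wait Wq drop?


ρ = 3.8/10.83 = 0.3509
Wq(M/M/1) = ρ/(μ−λ) = 0.3509/7.03 = 0.04991 hr
Wq(M/D/1) = ρ/(2(μ−λ)) = 0.02496 hr
Savings = 0.04991 − 0.02496 = 0.02496 hr

Final: 0.02496 hr


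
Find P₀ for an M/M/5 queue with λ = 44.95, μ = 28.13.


a = λ/μ = 44.95/28.13 = 1.5979; ρ = a/c = 0.3196
Σ_{k=0}^{4} a^k/k! (terms k=0..4) = 1.00000 + 1.59794 + 1.27670 + 0.68003 + 0.27166 = 4.82633
Tail: a^5/(5!(1−ρ)) = 10.41837/(120·0.6804) = 0.12760
P₀ = 1/(4.82633 + 0.12760) = 1/4.95393 = 0.201860

Final: 0.201860


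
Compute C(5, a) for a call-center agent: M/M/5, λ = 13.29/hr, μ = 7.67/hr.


a = λ/μ = 1.7327; ρ = a/5 = 0.3465
P₀ = 0.176190 (from M/M/c formula)
C(c,a) = [a^c/(c!(1−ρ))]·P₀ = [15.61882/(120·0.6535)]·0.176190
= 0.19918·0.176190 = 0.035094

Final: 0.035094


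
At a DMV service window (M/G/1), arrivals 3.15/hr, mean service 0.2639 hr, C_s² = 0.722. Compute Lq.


ρ = λ·E[S] = 3.15·0.2639 = 0.8313
Lq = ρ²(1+C_s²)/(2(1−ρ)) = 0.6910·(1+0.722)/(2·0.1687)
= 0.6910·1.7220/0.3374 = 3.52654

Final: 3.52654


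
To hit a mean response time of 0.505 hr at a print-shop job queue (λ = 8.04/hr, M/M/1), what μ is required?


W = 1/(μ−λ) ⇒ μ − λ = 1/W = 1/0.505 = 1.9802
μ = λ + 1/W = 8.04 + 1.9802 = 10.0202 per hr

Final: 10.0202 /hr


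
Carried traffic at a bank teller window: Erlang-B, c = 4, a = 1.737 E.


B(4,1.737) = 0.068985 (Erlang-B)
Carried load = a(1 − B) = 1.737·(1 − 0.068985) = 1.737·0.931015 = 1.6172 E

Final: 1.6172 Erlangs


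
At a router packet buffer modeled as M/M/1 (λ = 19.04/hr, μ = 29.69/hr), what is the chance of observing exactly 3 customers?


ρ = 19.04/29.69 = 0.6413
P_n = (1−ρ)·ρ^n = (1 − 0.6413)·0.6413^3 = 0.3587·0.263737 = 0.094604

Final: 0.094604


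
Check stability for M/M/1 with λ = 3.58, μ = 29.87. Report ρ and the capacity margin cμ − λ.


Total capacity cμ = 1·29.87 = 29.87/hr
ρ = λ/(cμ) = 3.58/29.87 = 0.1199
Stable ⇔ ρ < 1: YES
Spare capacity = cμ − λ = 29.87 − 3.58 = 26.29/hr

Final: ρ = 0.1199; stable; margin = 26.29/hr


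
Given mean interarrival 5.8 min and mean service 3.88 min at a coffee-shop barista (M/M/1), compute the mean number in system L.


λ = 60/5.8 = 10.3448 /hr
μ = 60/3.88 = 15.4639 /hr
ρ = λ/μ = 10.3448/15.4639 = 0.6690
L = ρ/(1−ρ) = 0.6690/0.3310 = 2.0208

Final: 2.0208


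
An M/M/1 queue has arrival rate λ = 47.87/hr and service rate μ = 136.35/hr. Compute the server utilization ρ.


ρ = λ/μ = 47.87/136.35 = 0.3511

Final: 0.3511


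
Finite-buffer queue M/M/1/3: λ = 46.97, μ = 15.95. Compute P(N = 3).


ρ = λ/μ = 46.97/15.95 = 2.9448
P_K = (1−ρ)ρ^K/(1−ρ^(K+1)) = (-1.9448·25.537573)/(1 − 75.203749)
= -49.666176/-74.203749 = 0.669322

Final: 0.669322


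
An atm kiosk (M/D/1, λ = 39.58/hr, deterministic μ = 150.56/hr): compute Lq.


ρ = 39.58/150.56 = 0.2629
M/D/1: Lq = ρ²/(2(1−ρ)) = 0.06911/(2·0.7371) = 0.04688

Final: 0.04688


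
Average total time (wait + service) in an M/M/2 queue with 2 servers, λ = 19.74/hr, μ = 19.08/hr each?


a = 1.0346; ρ = 0.5173; P₀ = 0.318135
Lq = P₀·a^c·ρ/(c!(1−ρ)²) = 0.37800
Wq = Lq/λ = 0.37800/19.74 = 0.01915 hr
W = Wq + 1/μ = 0.01915 + 0.05241 = 0.07156 hr

Final: 0.07156 hr


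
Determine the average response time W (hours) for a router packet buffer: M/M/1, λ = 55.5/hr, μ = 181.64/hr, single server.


W = 1/(μ−λ) = 1/(181.64 − 55.5) = 1/126.14 = 0.007928 hr

Final: 0.007928 hr
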